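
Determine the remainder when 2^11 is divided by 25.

11 in binary is 1011, i.e. 11 = 8 + 2 + 1.
2^1 ≡ 2 (mod 25)
2^2 ≡ 2^2 = 4 (mod 25)
2^4 ≡ 4^2 = 16 (mod 25)
2^8 ≡ 16^2 = 256 ≡ 6 (mod 25)
2^11 = 2^8 * 2^2 * 2^1 ≡ 6 * 4 * 2 (mod 25).
Accumulate the product:
6 * 4 = 24
24 * 2 = 48 ≡ 23

23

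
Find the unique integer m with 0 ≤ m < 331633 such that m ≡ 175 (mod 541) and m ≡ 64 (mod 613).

541⁻¹ mod 613: 541×315 ≡ 1 (mod 613), so 541⁻¹ ≡ 315.
m = 175 + 541×((64 − 175)×315 mod 613) = 175 + 541×589 = 318824.
Check: 318824 mod 541 = 175, 318824 mod 613 = 64. ✓

318824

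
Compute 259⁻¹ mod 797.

757

Apply the Euclidean algorithm and back-substitute:
797 = 3·259 + 20
259 = 12·20 + 19
20 = 1·19 + 1
19 = 19·1 + 0
gcd(259, 797) = 1, so the inverse exists.
Back-substitute for 1:
1 = 1·20 − 1·19
  = −1·259 + 13·20
  = 13·797 − 40·259
So 259⁻¹ ≡ −40 ≡ 757 (mod 797).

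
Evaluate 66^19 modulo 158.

28

Using repeated squaring:
19 in binary is 10011, i.e. 19 = 16 + 2 + 1.
66^1 ≡ 66 (mod 158)
66^2 ≡ 66^2 = 4356 ≡ 90 (mod 158)
66^4 ≡ 90^2 = 8100 ≡ 42 (mod 158)
66^8 ≡ 42^2 = 1764 ≡ 26 (mod 158)
66^16 ≡ 26^2 = 676 ≡ 44 (mod 158)
66^19 = 66^16 · 66^2 · 66^1 ≡ 44 · 90 · 66 (mod 158).
Accumulate the product:
44 · 90 = 3960 ≡ 10
10 · 66 = 660 ≡ 28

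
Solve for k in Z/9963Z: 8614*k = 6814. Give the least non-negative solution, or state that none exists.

8407

gcd(8614, 9963) = 1, so a unique solution mod 9963 exists.
8614⁻¹ ≡ 8641 (mod 9963).
k ≡ 8641*6814 ≡ 8407 (mod 9963).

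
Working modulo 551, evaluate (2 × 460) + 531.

2 × 460 = 920 ≡ 369 (mod 551)
369 + 531 = 900 ≡ 349 (mod 551)

349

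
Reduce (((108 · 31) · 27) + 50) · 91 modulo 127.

108 · 31 = 3348 ≡ 46 (mod 127)
46 · 27 = 1242 ≡ 99 (mod 127)
99 + 50 = 149 ≡ 22 (mod 127)
22 · 91 = 2002 ≡ 97 (mod 127)

97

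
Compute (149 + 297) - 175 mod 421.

149 + 297 = 446 ≡ 25 (mod 421)
25 - 175 = -150 ≡ 271 (mod 421)

271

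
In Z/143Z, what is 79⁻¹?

105

143 = 1*79 + 64
79 = 1*64 + 15
64 = 4*15 + 4
15 = 3*4 + 3
4 = 1*3 + 1
3 = 3*1 + 0
gcd(79, 143) = 1, so the inverse exists.
Back-substitute for 1:
1 = 1*4 − 1*3
  = −1*15 + 4*4
  = 4*64 − 17*15
  = −17*79 + 21*64
  = 21*143 − 38*79
So 79⁻¹ ≡ −38 ≡ 105 (mod 143).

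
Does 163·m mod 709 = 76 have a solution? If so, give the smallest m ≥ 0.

gcd(163, 709) = 1, so a unique solution mod 709 exists.
163⁻¹ ≡ 87 (mod 709).
m ≡ 87·76 ≡ 231 (mod 709).

231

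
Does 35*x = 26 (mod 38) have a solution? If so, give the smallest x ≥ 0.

gcd(35, 38) = 1, so a unique solution mod 38 exists.
35⁻¹ ≡ 25 (mod 38).
x ≡ 25*26 ≡ 4 (mod 38).

4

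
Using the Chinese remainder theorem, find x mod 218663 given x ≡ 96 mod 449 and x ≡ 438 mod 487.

214718

449⁻¹ mod 487: 449×346 ≡ 1 (mod 487), so 449⁻¹ ≡ 346.
x = 96 + 449×((438 − 96)×346 mod 487) = 96 + 449×478 = 214718.
Check: 214718 mod 449 = 96, 214718 mod 487 = 438. ✓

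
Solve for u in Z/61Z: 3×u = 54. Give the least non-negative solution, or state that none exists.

18

gcd(3, 61) = 1, so a unique solution mod 61 exists.
3⁻¹ ≡ 41 (mod 61).
u ≡ 41×54 ≡ 18 (mod 61).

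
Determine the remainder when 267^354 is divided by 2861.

By square-and-multiply:
354 in binary is 101100010, i.e. 354 = 256 + 64 + 32 + 2.
267^1 ≡ 267 (mod 2861)
267^2 ≡ 267^2 = 71289 ≡ 2625 (mod 2861)
267^4 ≡ 2625^2 = 6890625 ≡ 1337 (mod 2861)
267^8 ≡ 1337^2 = 1787569 ≡ 2305 (mod 2861)
267^16 ≡ 2305^2 = 5313025 ≡ 148 (mod 2861)
267^32 ≡ 148^2 = 21904 ≡ 1877 (mod 2861)
267^64 ≡ 1877^2 = 3523129 ≡ 1238 (mod 2861)
267^128 ≡ 1238^2 = 1532644 ≡ 2009 (mod 2861)
267^256 ≡ 2009^2 = 4036081 ≡ 2071 (mod 2861)
267^354 = 267^256 × 267^64 × 267^32 × 267^2 ≡ 2071 × 1238 × 1877 × 2625 (mod 2861).
Accumulate the product:
2071 × 1238 = 2563898 ≡ 442
442 × 1877 = 829634 ≡ 2805
2805 × 2625 = 7363125 ≡ 1772

1772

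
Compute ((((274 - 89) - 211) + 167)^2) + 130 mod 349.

274 - 89 = 185
185 - 211 = -26 ≡ 323 (mod 349)
323 + 167 = 490 ≡ 141 (mod 349)
(141)^2 ≡ 337 (mod 349)
337 + 130 = 467 ≡ 118 (mod 349)

118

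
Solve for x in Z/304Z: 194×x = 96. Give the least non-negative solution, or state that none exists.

24

gcd(194, 304) = 2, and 2 | 96, so solutions exist.
Divide through by 2: 97×x = 48 (mod 152).
97⁻¹ ≡ 105 (mod 152).
x ≡ 105×48 ≡ 24 (mod 152).
The smallest non-negative solution is x = 24.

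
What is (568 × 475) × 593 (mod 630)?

380

568 × 475 = 269800 ≡ 160 (mod 630)
160 × 593 = 94880 ≡ 380 (mod 630)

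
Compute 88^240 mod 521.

240 in binary is 11110000, i.e. 240 = 128 + 64 + 32 + 16.
88^1 ≡ 88 (mod 521)
88^2 ≡ 88^2 = 7744 ≡ 450 (mod 521)
88^4 ≡ 450^2 = 202500 ≡ 352 (mod 521)
88^8 ≡ 352^2 = 123904 ≡ 427 (mod 521)
88^16 ≡ 427^2 = 182329 ≡ 500 (mod 521)
88^32 ≡ 500^2 = 250000 ≡ 441 (mod 521)
88^64 ≡ 441^2 = 194481 ≡ 148 (mod 521)
88^128 ≡ 148^2 = 21904 ≡ 22 (mod 521)
88^240 = 88^128 · 88^64 · 88^32 · 88^16 ≡ 22 · 148 · 441 · 500 (mod 521).
Accumulate the product:
22 · 148 = 3256 ≡ 130
130 · 441 = 57330 ≡ 20
20 · 500 = 10000 ≡ 101

101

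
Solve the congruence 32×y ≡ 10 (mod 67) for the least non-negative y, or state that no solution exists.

gcd(32, 67) = 1, so a unique solution mod 67 exists.
32⁻¹ ≡ 44 (mod 67).
y ≡ 44×10 ≡ 38 (mod 67).

38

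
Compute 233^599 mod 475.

599 in binary is 1001010111, i.e. 599 = 512 + 64 + 16 + 4 + 2 + 1.
233^1 ≡ 233 (mod 475)
233^2 ≡ 233^2 = 54289 ≡ 139 (mod 475)
233^4 ≡ 139^2 = 19321 ≡ 321 (mod 475)
233^8 ≡ 321^2 = 103041 ≡ 441 (mod 475)
233^16 ≡ 441^2 = 194481 ≡ 206 (mod 475)
233^32 ≡ 206^2 = 42436 ≡ 161 (mod 475)
233^64 ≡ 161^2 = 25921 ≡ 271 (mod 475)
233^128 ≡ 271^2 = 73441 ≡ 291 (mod 475)
233^256 ≡ 291^2 = 84681 ≡ 131 (mod 475)
233^512 ≡ 131^2 = 17161 ≡ 61 (mod 475)
233^599 = 233^512 * 233^64 * 233^16 * 233^4 * 233^2 * 233^1 ≡ 61 * 271 * 206 * 321 * 139 * 233 (mod 475).
Accumulate the product:
61 * 271 = 16531 ≡ 381
381 * 206 = 78486 ≡ 111
111 * 321 = 35631 ≡ 6
6 * 139 = 834 ≡ 359
359 * 233 = 83647 ≡ 47

47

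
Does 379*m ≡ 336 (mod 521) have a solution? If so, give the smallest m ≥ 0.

49

gcd(379, 521) = 1, so a unique solution mod 521 exists.
379⁻¹ ≡ 11 (mod 521).
m ≡ 11*336 ≡ 49 (mod 521).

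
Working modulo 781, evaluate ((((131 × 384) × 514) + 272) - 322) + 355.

775

131 × 384 = 50304 ≡ 320 (mod 781)
320 × 514 = 164480 ≡ 470 (mod 781)
470 + 272 = 742
742 - 322 = 420
420 + 355 = 775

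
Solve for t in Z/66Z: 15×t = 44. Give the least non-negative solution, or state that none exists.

gcd(15, 66) = 3, and 3 does not divide 44.
So the congruence has no solution.

no solution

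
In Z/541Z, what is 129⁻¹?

541 = 4*129 + 25
129 = 5*25 + 4
25 = 6*4 + 1
4 = 4*1 + 0
gcd(129, 541) = 1, so the inverse exists.
Bézout: 1 = 31*541 − 130*129.
So 129⁻¹ ≡ −130 ≡ 411 (mod 541).

411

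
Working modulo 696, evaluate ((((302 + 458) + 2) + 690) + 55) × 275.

302 + 458 = 760 ≡ 64 (mod 696)
64 + 2 = 66
66 + 690 = 756 ≡ 60 (mod 696)
60 + 55 = 115
115 × 275 = 31625 ≡ 305 (mod 696)

305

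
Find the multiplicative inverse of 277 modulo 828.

553

828 = 2·277 + 274
277 = 1·274 + 3
274 = 91·3 + 1
3 = 3·1 + 0
gcd(277, 828) = 1, so the inverse exists.
Back-substitute for 1:
1 = 1·274 − 91·3
  = −91·277 + 92·274
  = 92·828 − 275·277
So 277⁻¹ ≡ −275 ≡ 553 (mod 828).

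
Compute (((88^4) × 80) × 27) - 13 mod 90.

(88)^4 ≡ 16 (mod 90)
16 × 80 = 1280 ≡ 20 (mod 90)
20 × 27 = 540 ≡ 0 (mod 90)
0 - 13 = -13 ≡ 77 (mod 90)

77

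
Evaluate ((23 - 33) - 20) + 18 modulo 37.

23 - 33 = -10 ≡ 27 (mod 37)
27 - 20 = 7
7 + 18 = 25

25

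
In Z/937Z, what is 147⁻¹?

51

Apply the Euclidean algorithm and back-substitute:
937 = 6·147 + 55
147 = 2·55 + 37
55 = 1·37 + 18
37 = 2·18 + 1
18 = 18·1 + 0
gcd(147, 937) = 1, so the inverse exists.
Back-substitute for 1:
1 = 1·37 − 2·18
  = −2·55 + 3·37
  = 3·147 − 8·55
  = −8·937 + 51·147
So 147⁻¹ ≡ 51 (mod 937).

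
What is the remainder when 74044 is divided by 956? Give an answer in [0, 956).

432

74044 = 77×956 + 432, so 74044 ≡ 432 (mod 956).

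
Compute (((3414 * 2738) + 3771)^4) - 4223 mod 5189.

4456

3414 * 2738 = 9347532 ≡ 2143 (mod 5189)
2143 + 3771 = 5914 ≡ 725 (mod 5189)
(725)^4 ≡ 3490 (mod 5189)
3490 - 4223 = -733 ≡ 4456 (mod 5189)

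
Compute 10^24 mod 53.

44

By square-and-multiply:
10^1 ≡ 10 (mod 53)
10^2 ≡ 10^2 = 100 ≡ 47 (mod 53)
10^4 ≡ 47^2 = 2209 ≡ 36 (mod 53)
10^8 ≡ 36^2 = 1296 ≡ 24 (mod 53)
10^16 ≡ 24^2 = 576 ≡ 46 (mod 53)
10^24 = 10^16 * 10^8 ≡ 46 * 24 (mod 53).
46 * 24 = 1104 ≡ 44 (mod 53).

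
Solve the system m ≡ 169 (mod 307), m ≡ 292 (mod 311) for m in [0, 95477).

307⁻¹ mod 311: 307*233 ≡ 1 (mod 311), so 307⁻¹ ≡ 233.
m = 169 + 307*((292 − 169)*233 mod 311) = 169 + 307*47 = 14598.

14598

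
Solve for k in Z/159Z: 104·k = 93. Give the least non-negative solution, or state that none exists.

gcd(104, 159) = 1, so a unique solution mod 159 exists.
104⁻¹ ≡ 26 (mod 159).
k ≡ 26·93 ≡ 33 (mod 159).

33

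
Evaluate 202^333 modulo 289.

53

By square-and-multiply:
202^1 ≡ 202 (mod 289)
202^2 ≡ 202^2 = 40804 ≡ 55 (mod 289)
202^4 ≡ 55^2 = 3025 ≡ 135 (mod 289)
202^8 ≡ 135^2 = 18225 ≡ 18 (mod 289)
202^16 ≡ 18^2 = 324 ≡ 35 (mod 289)
202^32 ≡ 35^2 = 1225 ≡ 69 (mod 289)
202^64 ≡ 69^2 = 4761 ≡ 137 (mod 289)
202^128 ≡ 137^2 = 18769 ≡ 273 (mod 289)
202^256 ≡ 273^2 = 74529 ≡ 256 (mod 289)
202^333 = 202^256 × 202^64 × 202^8 × 202^4 × 202^1 ≡ 256 × 137 × 18 × 135 × 202 (mod 289).
Accumulate the product:
256 × 137 = 35072 ≡ 103
103 × 18 = 1854 ≡ 120
120 × 135 = 16200 ≡ 16
16 × 202 = 3232 ≡ 53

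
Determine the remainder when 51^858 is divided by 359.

24

By square-and-multiply:
858 in binary is 1101011010, i.e. 858 = 512 + 256 + 64 + 16 + 8 + 2.
51^1 ≡ 51 (mod 359)
51^2 ≡ 51^2 = 2601 ≡ 88 (mod 359)
51^4 ≡ 88^2 = 7744 ≡ 205 (mod 359)
51^8 ≡ 205^2 = 42025 ≡ 22 (mod 359)
51^16 ≡ 22^2 = 484 ≡ 125 (mod 359)
51^32 ≡ 125^2 = 15625 ≡ 188 (mod 359)
51^64 ≡ 188^2 = 35344 ≡ 162 (mod 359)
51^128 ≡ 162^2 = 26244 ≡ 37 (mod 359)
51^256 ≡ 37^2 = 1369 ≡ 292 (mod 359)
51^512 ≡ 292^2 = 85264 ≡ 181 (mod 359)
51^858 = 51^512 · 51^256 · 51^64 · 51^16 · 51^8 · 51^2 ≡ 181 · 292 · 162 · 125 · 22 · 88 (mod 359).
Accumulate the product:
181 · 292 = 52852 ≡ 79
79 · 162 = 12798 ≡ 233
233 · 125 = 29125 ≡ 46
46 · 22 = 1012 ≡ 294
294 · 88 = 25872 ≡ 24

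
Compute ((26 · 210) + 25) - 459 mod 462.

26 · 210 = 5460 ≡ 378 (mod 462)
378 + 25 = 403
403 - 459 = -56 ≡ 406 (mod 462)

406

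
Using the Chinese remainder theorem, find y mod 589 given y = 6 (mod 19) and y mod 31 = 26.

19⁻¹ mod 31: 19*18 ≡ 1 (mod 31), so 19⁻¹ ≡ 18.
y = 6 + 19*((26 − 6)*18 mod 31) = 6 + 19*19 = 367.

367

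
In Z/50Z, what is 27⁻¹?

13

Apply the Euclidean algorithm and back-substitute:
50 = 1·27 + 23
27 = 1·23 + 4
23 = 5·4 + 3
4 = 1·3 + 1
3 = 3·1 + 0
gcd(27, 50) = 1, so the inverse exists.
Back-substitute for 1:
1 = 1·4 − 1·3
  = −1·23 + 6·4
  = 6·27 − 7·23
  = −7·50 + 13·27
So 27⁻¹ ≡ 13 (mod 50).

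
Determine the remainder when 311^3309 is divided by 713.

By square-and-multiply:
311^1 ≡ 311 (mod 713)
311^2 ≡ 311^2 = 96721 ≡ 466 (mod 713)
311^4 ≡ 466^2 = 217156 ≡ 404 (mod 713)
311^8 ≡ 404^2 = 163216 ≡ 652 (mod 713)
311^16 ≡ 652^2 = 425104 ≡ 156 (mod 713)
311^32 ≡ 156^2 = 24336 ≡ 94 (mod 713)
311^64 ≡ 94^2 = 8836 ≡ 280 (mod 713)
311^128 ≡ 280^2 = 78400 ≡ 683 (mod 713)
311^256 ≡ 683^2 = 466489 ≡ 187 (mod 713)
311^512 ≡ 187^2 = 34969 ≡ 32 (mod 713)
311^1024 ≡ 32^2 = 1024 ≡ 311 (mod 713)
311^2048 ≡ 311^2 = 96721 ≡ 466 (mod 713)
311^3309 = 311^2048 × 311^1024 × 311^128 × 311^64 × 311^32 × 311^8 × 311^4 × 311^1 ≡ 466 × 311 × 683 × 280 × 94 × 652 × 404 × 311 (mod 713).
Accumulate the product:
466 × 311 = 144926 ≡ 187
187 × 683 = 127721 ≡ 94
94 × 280 = 26320 ≡ 652
652 × 94 = 61288 ≡ 683
683 × 652 = 445316 ≡ 404
404 × 404 = 163216 ≡ 652
652 × 311 = 202772 ≡ 280

280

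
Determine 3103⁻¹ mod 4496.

1007

4496 = 1×3103 + 1393
3103 = 2×1393 + 317
1393 = 4×317 + 125
317 = 2×125 + 67
125 = 1×67 + 58
67 = 1×58 + 9
58 = 6×9 + 4
9 = 2×4 + 1
4 = 4×1 + 0
gcd(3103, 4496) = 1, so the inverse exists.
Back-substitute for 1:
1 = 1×9 − 2×4
  = −2×58 + 13×9
  = 13×67 − 15×58
  = −15×125 + 28×67
  = 28×317 − 71×125
  = −71×1393 + 312×317
  = 312×3103 − 695×1393
  = −695×4496 + 1007×3103
So 3103⁻¹ ≡ 1007 (mod 4496).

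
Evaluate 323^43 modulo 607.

571

43 in binary is 101011, i.e. 43 = 32 + 8 + 2 + 1.
323^1 ≡ 323 (mod 607)
323^2 ≡ 323^2 = 104329 ≡ 532 (mod 607)
323^4 ≡ 532^2 = 283024 ≡ 162 (mod 607)
323^8 ≡ 162^2 = 26244 ≡ 143 (mod 607)
323^16 ≡ 143^2 = 20449 ≡ 418 (mod 607)
323^32 ≡ 418^2 = 174724 ≡ 515 (mod 607)
323^43 = 323^32 × 323^8 × 323^2 × 323^1 ≡ 515 × 143 × 532 × 323 (mod 607).
Accumulate the product:
515 × 143 = 73645 ≡ 198
198 × 532 = 105336 ≡ 325
325 × 323 = 104975 ≡ 571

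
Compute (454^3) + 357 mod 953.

(454)^3 ≡ 641 (mod 953)
641 + 357 = 998 ≡ 45 (mod 953)

45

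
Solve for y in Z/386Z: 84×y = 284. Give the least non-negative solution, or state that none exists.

178

gcd(84, 386) = 2, and 2 | 284, so solutions exist.
Divide through by 2: 42×y = 142 (mod 193).
42⁻¹ ≡ 23 (mod 193).
y ≡ 23×142 ≡ 178 (mod 193).
The smallest non-negative solution is y = 178.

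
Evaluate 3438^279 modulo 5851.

1621

Using repeated squaring:
279 in binary is 100010111, i.e. 279 = 256 + 16 + 4 + 2 + 1.
3438^1 ≡ 3438 (mod 5851)
3438^2 ≡ 3438^2 = 11819844 ≡ 824 (mod 5851)
3438^4 ≡ 824^2 = 678976 ≡ 260 (mod 5851)
3438^8 ≡ 260^2 = 67600 ≡ 3239 (mod 5851)
3438^16 ≡ 3239^2 = 10491121 ≡ 278 (mod 5851)
3438^32 ≡ 278^2 = 77284 ≡ 1221 (mod 5851)
3438^64 ≡ 1221^2 = 1490841 ≡ 4687 (mod 5851)
3438^128 ≡ 4687^2 = 21967969 ≡ 3315 (mod 5851)
3438^256 ≡ 3315^2 = 10989225 ≡ 1047 (mod 5851)
3438^279 = 3438^256 * 3438^16 * 3438^4 * 3438^2 * 3438^1 ≡ 1047 * 278 * 260 * 824 * 3438 (mod 5851).
Accumulate the product:
1047 * 278 = 291066 ≡ 4367
4367 * 260 = 1135420 ≡ 326
326 * 824 = 268624 ≡ 5329
5329 * 3438 = 18321102 ≡ 1621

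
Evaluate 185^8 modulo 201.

Using repeated squaring:
185^1 ≡ 185 (mod 201)
185^2 ≡ 185^2 = 34225 ≡ 55 (mod 201)
185^4 ≡ 55^2 = 3025 ≡ 10 (mod 201)
185^8 ≡ 10^2 = 100 (mod 201)
So 185^8 ≡ 100 (mod 201).

100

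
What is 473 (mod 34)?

31

473 = 13×34 + 31, so 473 ≡ 31 (mod 34).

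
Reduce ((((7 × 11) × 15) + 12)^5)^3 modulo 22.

7 × 11 = 77 ≡ 11 (mod 22)
11 × 15 = 165 ≡ 11 (mod 22)
11 + 12 = 23 ≡ 1 (mod 22)
(1)^5 ≡ 1 (mod 22)
(1)^3 ≡ 1 (mod 22)

1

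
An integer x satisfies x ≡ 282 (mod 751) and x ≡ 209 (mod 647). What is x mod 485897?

331473

751⁻¹ mod 647: 751·56 ≡ 1 (mod 647), so 751⁻¹ ≡ 56.
x = 282 + 751·((209 − 282)·56 mod 647) = 282 + 751·441 = 331473.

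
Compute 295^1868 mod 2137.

By square-and-multiply:
1868 in binary is 11101001100, i.e. 1868 = 1024 + 512 + 256 + 64 + 8 + 4.
295^1 ≡ 295 (mod 2137)
295^2 ≡ 295^2 = 87025 ≡ 1545 (mod 2137)
295^4 ≡ 1545^2 = 2387025 ≡ 2133 (mod 2137)
295^8 ≡ 2133^2 = 4549689 ≡ 16 (mod 2137)
295^16 ≡ 16^2 = 256 (mod 2137)
295^32 ≡ 256^2 = 65536 ≡ 1426 (mod 2137)
295^64 ≡ 1426^2 = 2033476 ≡ 1189 (mod 2137)
295^128 ≡ 1189^2 = 1413721 ≡ 1164 (mod 2137)
295^256 ≡ 1164^2 = 1354896 ≡ 38 (mod 2137)
295^512 ≡ 38^2 = 1444 (mod 2137)
295^1024 ≡ 1444^2 = 2085136 ≡ 1561 (mod 2137)
295^1868 = 295^1024 · 295^512 · 295^256 · 295^64 · 295^8 · 295^4 ≡ 1561 · 1444 · 38 · 1189 · 16 · 2133 (mod 2137).
Accumulate the product:
1561 · 1444 = 2254084 ≡ 1686
1686 · 38 = 64068 ≡ 2095
2095 · 1189 = 2490955 ≡ 1350
1350 · 16 = 21600 ≡ 230
230 · 2133 = 490590 ≡ 1217

1217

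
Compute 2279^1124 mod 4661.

Using repeated squaring:
2279^1 ≡ 2279 (mod 4661)
2279^2 ≡ 2279^2 = 5193841 ≡ 1487 (mod 4661)
2279^4 ≡ 1487^2 = 2211169 ≡ 1855 (mod 4661)
2279^8 ≡ 1855^2 = 3441025 ≡ 1207 (mod 4661)
2279^16 ≡ 1207^2 = 1456849 ≡ 2617 (mod 4661)
2279^32 ≡ 2617^2 = 6848689 ≡ 1680 (mod 4661)
2279^64 ≡ 1680^2 = 2822400 ≡ 2495 (mod 4661)
2279^128 ≡ 2495^2 = 6225025 ≡ 2590 (mod 4661)
2279^256 ≡ 2590^2 = 6708100 ≡ 921 (mod 4661)
2279^512 ≡ 921^2 = 848241 ≡ 4600 (mod 4661)
2279^1024 ≡ 4600^2 = 21160000 ≡ 3721 (mod 4661)
2279^1124 = 2279^1024 × 2279^64 × 2279^32 × 2279^4 ≡ 3721 × 2495 × 1680 × 1855 (mod 4661).
Accumulate the product:
3721 × 2495 = 9283895 ≡ 3844
3844 × 1680 = 6457920 ≡ 2435
2435 × 1855 = 4516925 ≡ 416

416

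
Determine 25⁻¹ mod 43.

Apply the Euclidean algorithm and back-substitute:
43 = 1*25 + 18
25 = 1*18 + 7
18 = 2*7 + 4
7 = 1*4 + 3
4 = 1*3 + 1
3 = 3*1 + 0
gcd(25, 43) = 1, so the inverse exists.
Back-substitute for 1:
1 = 1*4 − 1*3
  = −1*7 + 2*4
  = 2*18 − 5*7
  = −5*25 + 7*18
  = 7*43 − 12*25
So 25⁻¹ ≡ −12 ≡ 31 (mod 43).

31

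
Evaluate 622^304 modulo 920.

By square-and-multiply:
304 in binary is 100110000, i.e. 304 = 256 + 32 + 16.
622^1 ≡ 622 (mod 920)
622^2 ≡ 622^2 = 386884 ≡ 484 (mod 920)
622^4 ≡ 484^2 = 234256 ≡ 576 (mod 920)
622^8 ≡ 576^2 = 331776 ≡ 576 (mod 920)
622^16 ≡ 576^2 = 331776 ≡ 576 (mod 920)
622^32 ≡ 576^2 = 331776 ≡ 576 (mod 920)
622^64 ≡ 576^2 = 331776 ≡ 576 (mod 920)
622^128 ≡ 576^2 = 331776 ≡ 576 (mod 920)
622^256 ≡ 576^2 = 331776 ≡ 576 (mod 920)
622^304 = 622^256 × 622^32 × 622^16 ≡ 576 × 576 × 576 (mod 920).
Accumulate the product:
576 × 576 = 331776 ≡ 576
576 × 576 = 331776 ≡ 576

576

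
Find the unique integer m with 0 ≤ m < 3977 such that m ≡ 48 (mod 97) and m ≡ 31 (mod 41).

97⁻¹ mod 41: 97·11 ≡ 1 (mod 41), so 97⁻¹ ≡ 11.
m = 48 + 97·((31 − 48)·11 mod 41) = 48 + 97·18 = 1794.
Check: 1794 mod 97 = 48, 1794 mod 41 = 31. ✓

1794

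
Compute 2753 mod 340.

2753 = 8·340 + 33, so 2753 ≡ 33 (mod 340).

33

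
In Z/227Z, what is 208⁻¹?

215

By the extended Euclidean algorithm:
227 = 1×208 + 19
208 = 10×19 + 18
19 = 1×18 + 1
18 = 18×1 + 0
gcd(208, 227) = 1, so the inverse exists.
Bézout: 1 = 11×227 − 12×208.
So 208⁻¹ ≡ −12 ≡ 215 (mod 227).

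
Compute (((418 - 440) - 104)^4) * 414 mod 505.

418 - 440 = -22 ≡ 483 (mod 505)
483 - 104 = 379
(379)^4 ≡ 361 (mod 505)
361 * 414 = 149454 ≡ 479 (mod 505)

479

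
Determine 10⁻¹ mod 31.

28

31 = 3×10 + 1
10 = 10×1 + 0
gcd(10, 31) = 1, so the inverse exists.
Back-substitute for 1:
1 = 1×31 − 3×10
So 10⁻¹ ≡ −3 ≡ 28 (mod 31).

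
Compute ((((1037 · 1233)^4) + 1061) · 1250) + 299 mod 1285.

1037 · 1233 = 1278621 ≡ 46 (mod 1285)
(46)^4 ≡ 516 (mod 1285)
516 + 1061 = 1577 ≡ 292 (mod 1285)
292 · 1250 = 365000 ≡ 60 (mod 1285)
60 + 299 = 359

359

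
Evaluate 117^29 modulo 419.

39

29 in binary is 11101, i.e. 29 = 16 + 8 + 4 + 1.
117^1 ≡ 117 (mod 419)
117^2 ≡ 117^2 = 13689 ≡ 281 (mod 419)
117^4 ≡ 281^2 = 78961 ≡ 189 (mod 419)
117^8 ≡ 189^2 = 35721 ≡ 106 (mod 419)
117^16 ≡ 106^2 = 11236 ≡ 342 (mod 419)
117^29 = 117^16 × 117^8 × 117^4 × 117^1 ≡ 342 × 106 × 189 × 117 (mod 419).
Accumulate the product:
342 × 106 = 36252 ≡ 218
218 × 189 = 41202 ≡ 140
140 × 117 = 16380 ≡ 39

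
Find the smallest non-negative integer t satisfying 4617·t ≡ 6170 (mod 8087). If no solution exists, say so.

gcd(4617, 8087) = 1, so a unique solution mod 8087 exists.
4617⁻¹ ≡ 5577 (mod 8087).
t ≡ 5577·6170 ≡ 7992 (mod 8087).

7992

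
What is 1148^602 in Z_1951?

722

By square-and-multiply:
602 in binary is 1001011010, i.e. 602 = 512 + 64 + 16 + 8 + 2.
1148^1 ≡ 1148 (mod 1951)
1148^2 ≡ 1148^2 = 1317904 ≡ 979 (mod 1951)
1148^4 ≡ 979^2 = 958441 ≡ 500 (mod 1951)
1148^8 ≡ 500^2 = 250000 ≡ 272 (mod 1951)
1148^16 ≡ 272^2 = 73984 ≡ 1797 (mod 1951)
1148^32 ≡ 1797^2 = 3229209 ≡ 304 (mod 1951)
1148^64 ≡ 304^2 = 92416 ≡ 719 (mod 1951)
1148^128 ≡ 719^2 = 516961 ≡ 1897 (mod 1951)
1148^256 ≡ 1897^2 = 3598609 ≡ 965 (mod 1951)
1148^512 ≡ 965^2 = 931225 ≡ 598 (mod 1951)
1148^602 = 1148^512 × 1148^64 × 1148^16 × 1148^8 × 1148^2 ≡ 598 × 719 × 1797 × 272 × 979 (mod 1951).
Accumulate the product:
598 × 719 = 429962 ≡ 742
742 × 1797 = 1333374 ≡ 841
841 × 272 = 228752 ≡ 485
485 × 979 = 474815 ≡ 722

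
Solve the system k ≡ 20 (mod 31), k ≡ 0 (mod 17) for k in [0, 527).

51

31⁻¹ mod 17: 31×11 ≡ 1 (mod 17), so 31⁻¹ ≡ 11.
k = 20 + 31×((0 − 20)×11 mod 17) = 20 + 31×1 = 51.
Check: 51 mod 31 = 20, 51 mod 17 = 0. ✓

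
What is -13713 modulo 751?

-13713 = -19*751 + 556, so -13713 ≡ 556 (mod 751).

556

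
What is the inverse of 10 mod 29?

29 = 2·10 + 9
10 = 1·9 + 1
9 = 9·1 + 0
gcd(10, 29) = 1, so the inverse exists.
Back-substitute for 1:
1 = 1·10 − 1·9
  = −1·29 + 3·10
So 10⁻¹ ≡ 3 (mod 29).

3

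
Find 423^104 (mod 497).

Using repeated squaring:
104 in binary is 1101000, i.e. 104 = 64 + 32 + 8.
423^1 ≡ 423 (mod 497)
423^2 ≡ 423^2 = 178929 ≡ 9 (mod 497)
423^4 ≡ 9^2 = 81 (mod 497)
423^8 ≡ 81^2 = 6561 ≡ 100 (mod 497)
423^16 ≡ 100^2 = 10000 ≡ 60 (mod 497)
423^32 ≡ 60^2 = 3600 ≡ 121 (mod 497)
423^64 ≡ 121^2 = 14641 ≡ 228 (mod 497)
423^104 = 423^64 × 423^32 × 423^8 ≡ 228 × 121 × 100 (mod 497).
Accumulate the product:
228 × 121 = 27588 ≡ 253
253 × 100 = 25300 ≡ 450

450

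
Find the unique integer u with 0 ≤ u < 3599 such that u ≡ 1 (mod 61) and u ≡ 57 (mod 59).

61⁻¹ mod 59: 61×30 ≡ 1 (mod 59), so 61⁻¹ ≡ 30.
u = 1 + 61×((57 − 1)×30 mod 59) = 1 + 61×28 = 1709.

1709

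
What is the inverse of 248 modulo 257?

257 = 1×248 + 9
248 = 27×9 + 5
9 = 1×5 + 4
5 = 1×4 + 1
4 = 4×1 + 0
gcd(248, 257) = 1, so the inverse exists.
Bézout: 1 = −55×257 + 57×248.
So 248⁻¹ ≡ 57 (mod 257).

57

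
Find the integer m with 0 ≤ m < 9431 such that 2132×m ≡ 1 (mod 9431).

6162

By the extended Euclidean algorithm:
9431 = 4×2132 + 903
2132 = 2×903 + 326
903 = 2×326 + 251
326 = 1×251 + 75
251 = 3×75 + 26
75 = 2×26 + 23
26 = 1×23 + 3
23 = 7×3 + 2
3 = 1×2 + 1
2 = 2×1 + 0
gcd(2132, 9431) = 1, so the inverse exists.
Bézout: 1 = 739×9431 − 3269×2132.
So 2132⁻¹ ≡ −3269 ≡ 6162 (mod 9431).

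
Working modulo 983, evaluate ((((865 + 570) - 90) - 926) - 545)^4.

865 + 570 = 1435 ≡ 452 (mod 983)
452 - 90 = 362
362 - 926 = -564 ≡ 419 (mod 983)
419 - 545 = -126 ≡ 857 (mod 983)
(857)^4 ≡ 278 (mod 983)

278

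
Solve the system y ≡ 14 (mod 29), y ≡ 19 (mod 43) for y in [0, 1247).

449

29⁻¹ mod 43: 29*3 ≡ 1 (mod 43), so 29⁻¹ ≡ 3.
y = 14 + 29*((19 − 14)*3 mod 43) = 14 + 29*15 = 449.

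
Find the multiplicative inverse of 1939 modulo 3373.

Run the extended Euclidean algorithm:
3373 = 1×1939 + 1434
1939 = 1×1434 + 505
1434 = 2×505 + 424
505 = 1×424 + 81
424 = 5×81 + 19
81 = 4×19 + 5
19 = 3×5 + 4
5 = 1×4 + 1
4 = 4×1 + 0
gcd(1939, 3373) = 1, so the inverse exists.
Bézout: 1 = −407×3373 + 708×1939.
So 1939⁻¹ ≡ 708 (mod 3373).

708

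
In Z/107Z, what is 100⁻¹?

107 = 1·100 + 7
100 = 14·7 + 2
7 = 3·2 + 1
2 = 2·1 + 0
gcd(100, 107) = 1, so the inverse exists.
Back-substitute for 1:
1 = 1·7 − 3·2
  = −3·100 + 43·7
  = 43·107 − 46·100
So 100⁻¹ ≡ −46 ≡ 61 (mod 107).

61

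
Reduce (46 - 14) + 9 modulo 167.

46 - 14 = 32
32 + 9 = 41

41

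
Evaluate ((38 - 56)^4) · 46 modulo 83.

38 - 56 = -18 ≡ 65 (mod 83)
(65)^4 ≡ 64 (mod 83)
64 · 46 = 2944 ≡ 39 (mod 83)

39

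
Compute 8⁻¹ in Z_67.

Run the extended Euclidean algorithm:
67 = 8×8 + 3
8 = 2×3 + 2
3 = 1×2 + 1
2 = 2×1 + 0
gcd(8, 67) = 1, so the inverse exists.
Back-substitute for 1:
1 = 1×3 − 1×2
  = −1×8 + 3×3
  = 3×67 − 25×8
So 8⁻¹ ≡ −25 ≡ 42 (mod 67).

42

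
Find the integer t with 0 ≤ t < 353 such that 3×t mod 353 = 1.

118

Run the extended Euclidean algorithm:
353 = 117*3 + 2
3 = 1*2 + 1
2 = 2*1 + 0
gcd(3, 353) = 1, so the inverse exists.
Bézout: 1 = −1*353 + 118*3.
So 3⁻¹ ≡ 118 (mod 353).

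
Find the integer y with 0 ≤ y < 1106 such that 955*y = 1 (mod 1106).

By the extended Euclidean algorithm:
1106 = 1×955 + 151
955 = 6×151 + 49
151 = 3×49 + 4
49 = 12×4 + 1
4 = 4×1 + 0
gcd(955, 1106) = 1, so the inverse exists.
Bézout: 1 = −234×1106 + 271×955.
So 955⁻¹ ≡ 271 (mod 1106).

271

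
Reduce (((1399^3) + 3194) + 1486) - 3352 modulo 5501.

(1399)^3 ≡ 1449 (mod 5501)
1449 + 3194 = 4643
4643 + 1486 = 6129 ≡ 628 (mod 5501)
628 - 3352 = -2724 ≡ 2777 (mod 5501)

2777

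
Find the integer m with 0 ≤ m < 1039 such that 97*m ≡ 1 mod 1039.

Run the extended Euclidean algorithm:
1039 = 10*97 + 69
97 = 1*69 + 28
69 = 2*28 + 13
28 = 2*13 + 2
13 = 6*2 + 1
2 = 2*1 + 0
gcd(97, 1039) = 1, so the inverse exists.
Back-substitute for 1:
1 = 1*13 − 6*2
  = −6*28 + 13*13
  = 13*69 − 32*28
  = −32*97 + 45*69
  = 45*1039 − 482*97
So 97⁻¹ ≡ −482 ≡ 557 (mod 1039).

557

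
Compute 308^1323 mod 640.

Using repeated squaring:
1323 in binary is 10100101011, i.e. 1323 = 1024 + 256 + 32 + 8 + 2 + 1.
308^1 ≡ 308 (mod 640)
308^2 ≡ 308^2 = 94864 ≡ 144 (mod 640)
308^4 ≡ 144^2 = 20736 ≡ 256 (mod 640)
308^8 ≡ 256^2 = 65536 ≡ 256 (mod 640)
308^16 ≡ 256^2 = 65536 ≡ 256 (mod 640)
308^32 ≡ 256^2 = 65536 ≡ 256 (mod 640)
308^64 ≡ 256^2 = 65536 ≡ 256 (mod 640)
308^128 ≡ 256^2 = 65536 ≡ 256 (mod 640)
308^256 ≡ 256^2 = 65536 ≡ 256 (mod 640)
308^512 ≡ 256^2 = 65536 ≡ 256 (mod 640)
308^1024 ≡ 256^2 = 65536 ≡ 256 (mod 640)
308^1323 = 308^1024 · 308^256 · 308^32 · 308^8 · 308^2 · 308^1 ≡ 256 · 256 · 256 · 256 · 144 · 308 (mod 640).
Accumulate the product:
256 · 256 = 65536 ≡ 256
256 · 256 = 65536 ≡ 256
256 · 256 = 65536 ≡ 256
256 · 144 = 36864 ≡ 384
384 · 308 = 118272 ≡ 512

512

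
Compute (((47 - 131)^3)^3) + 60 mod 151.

133

47 - 131 = -84 ≡ 67 (mod 151)
(67)^3 ≡ 122 (mod 151)
(122)^3 ≡ 73 (mod 151)
73 + 60 = 133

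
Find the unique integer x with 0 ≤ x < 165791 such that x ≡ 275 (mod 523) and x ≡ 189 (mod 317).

523⁻¹ mod 317: 523×297 ≡ 1 (mod 317), so 523⁻¹ ≡ 297.
x = 275 + 523×((189 − 275)×297 mod 317) = 275 + 523×135 = 70880.

70880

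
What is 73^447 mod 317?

Compute successive squares:
73^1 ≡ 73 (mod 317)
73^2 ≡ 73^2 = 5329 ≡ 257 (mod 317)
73^4 ≡ 257^2 = 66049 ≡ 113 (mod 317)
73^8 ≡ 113^2 = 12769 ≡ 89 (mod 317)
73^16 ≡ 89^2 = 7921 ≡ 313 (mod 317)
73^32 ≡ 313^2 = 97969 ≡ 16 (mod 317)
73^64 ≡ 16^2 = 256 (mod 317)
73^128 ≡ 256^2 = 65536 ≡ 234 (mod 317)
73^256 ≡ 234^2 = 54756 ≡ 232 (mod 317)
73^447 = 73^256 · 73^128 · 73^32 · 73^16 · 73^8 · 73^4 · 73^2 · 73^1 ≡ 232 · 234 · 16 · 313 · 89 · 113 · 257 · 73 (mod 317).
Accumulate the product:
232 · 234 = 54288 ≡ 81
81 · 16 = 1296 ≡ 28
28 · 313 = 8764 ≡ 205
205 · 89 = 18245 ≡ 176
176 · 113 = 19888 ≡ 234
234 · 257 = 60138 ≡ 225
225 · 73 = 16425 ≡ 258

258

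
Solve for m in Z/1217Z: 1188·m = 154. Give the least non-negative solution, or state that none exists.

gcd(1188, 1217) = 1, so a unique solution mod 1217 exists.
1188⁻¹ ≡ 1175 (mod 1217).
m ≡ 1175·154 ≡ 834 (mod 1217).

834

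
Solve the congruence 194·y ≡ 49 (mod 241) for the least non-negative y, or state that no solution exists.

81

gcd(194, 241) = 1, so a unique solution mod 241 exists.
194⁻¹ ≡ 41 (mod 241).
y ≡ 41·49 ≡ 81 (mod 241).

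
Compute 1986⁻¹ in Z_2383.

Apply the Euclidean algorithm and back-substitute:
2383 = 1·1986 + 397
1986 = 5·397 + 1
397 = 397·1 + 0
gcd(1986, 2383) = 1, so the inverse exists.
Bézout: 1 = −5·2383 + 6·1986.
So 1986⁻¹ ≡ 6 (mod 2383).

6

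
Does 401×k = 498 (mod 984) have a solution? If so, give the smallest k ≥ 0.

gcd(401, 984) = 1, so a unique solution mod 984 exists.
401⁻¹ ≡ 665 (mod 984).
k ≡ 665×498 ≡ 546 (mod 984).

546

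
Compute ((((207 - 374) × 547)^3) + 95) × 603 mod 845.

207 - 374 = -167 ≡ 678 (mod 845)
678 × 547 = 370866 ≡ 756 (mod 845)
(756)^3 ≡ 606 (mod 845)
606 + 95 = 701
701 × 603 = 422703 ≡ 203 (mod 845)

203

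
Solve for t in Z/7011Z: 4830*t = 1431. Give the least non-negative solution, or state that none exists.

gcd(4830, 7011) = 3, and 3 | 1431, so solutions exist.
Divide through by 3: 1610*t = 477 (mod 2337).
1610⁻¹ ≡ 794 (mod 2337).
t ≡ 794*477 ≡ 144 (mod 2337).
The smallest non-negative solution is t = 144.

144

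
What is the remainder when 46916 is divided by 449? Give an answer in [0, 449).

220

46916 = 104×449 + 220, so 46916 ≡ 220 (mod 449).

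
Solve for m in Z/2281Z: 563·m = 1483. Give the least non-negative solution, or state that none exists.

582

gcd(563, 2281) = 1, so a unique solution mod 2281 exists.
563⁻¹ ≡ 1337 (mod 2281).
m ≡ 1337·1483 ≡ 582 (mod 2281).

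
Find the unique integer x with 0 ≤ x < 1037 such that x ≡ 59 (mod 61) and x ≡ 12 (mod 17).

61⁻¹ mod 17: 61*12 ≡ 1 (mod 17), so 61⁻¹ ≡ 12.
x = 59 + 61*((12 − 59)*12 mod 17) = 59 + 61*14 = 913.
Check: 913 mod 61 = 59, 913 mod 17 = 12. ✓

913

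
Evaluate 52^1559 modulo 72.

40

Compute successive squares:
1559 in binary is 11000010111, i.e. 1559 = 1024 + 512 + 16 + 4 + 2 + 1.
52^1 ≡ 52 (mod 72)
52^2 ≡ 52^2 = 2704 ≡ 40 (mod 72)
52^4 ≡ 40^2 = 1600 ≡ 16 (mod 72)
52^8 ≡ 16^2 = 256 ≡ 40 (mod 72)
52^16 ≡ 40^2 = 1600 ≡ 16 (mod 72)
52^32 ≡ 16^2 = 256 ≡ 40 (mod 72)
52^64 ≡ 40^2 = 1600 ≡ 16 (mod 72)
52^128 ≡ 16^2 = 256 ≡ 40 (mod 72)
52^256 ≡ 40^2 = 1600 ≡ 16 (mod 72)
52^512 ≡ 16^2 = 256 ≡ 40 (mod 72)
52^1024 ≡ 40^2 = 1600 ≡ 16 (mod 72)
52^1559 = 52^1024 * 52^512 * 52^16 * 52^4 * 52^2 * 52^1 ≡ 16 * 40 * 16 * 16 * 40 * 52 (mod 72).
Accumulate the product:
16 * 40 = 640 ≡ 64
64 * 16 = 1024 ≡ 16
16 * 16 = 256 ≡ 40
40 * 40 = 1600 ≡ 16
16 * 52 = 832 ≡ 40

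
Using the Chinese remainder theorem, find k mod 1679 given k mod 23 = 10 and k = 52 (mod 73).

125

23⁻¹ mod 73: 23·54 ≡ 1 (mod 73), so 23⁻¹ ≡ 54.
k = 10 + 23·((52 − 10)·54 mod 73) = 10 + 23·5 = 125.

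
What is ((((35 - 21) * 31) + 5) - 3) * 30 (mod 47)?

14

35 - 21 = 14
14 * 31 = 434 ≡ 11 (mod 47)
11 + 5 = 16
16 - 3 = 13
13 * 30 = 390 ≡ 14 (mod 47)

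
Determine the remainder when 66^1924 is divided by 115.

31

Compute successive squares:
1924 in binary is 11110000100, i.e. 1924 = 1024 + 512 + 256 + 128 + 4.
66^1 ≡ 66 (mod 115)
66^2 ≡ 66^2 = 4356 ≡ 101 (mod 115)
66^4 ≡ 101^2 = 10201 ≡ 81 (mod 115)
66^8 ≡ 81^2 = 6561 ≡ 6 (mod 115)
66^16 ≡ 6^2 = 36 (mod 115)
66^32 ≡ 36^2 = 1296 ≡ 31 (mod 115)
66^64 ≡ 31^2 = 961 ≡ 41 (mod 115)
66^128 ≡ 41^2 = 1681 ≡ 71 (mod 115)
66^256 ≡ 71^2 = 5041 ≡ 96 (mod 115)
66^512 ≡ 96^2 = 9216 ≡ 16 (mod 115)
66^1024 ≡ 16^2 = 256 ≡ 26 (mod 115)
66^1924 = 66^1024 * 66^512 * 66^256 * 66^128 * 66^4 ≡ 26 * 16 * 96 * 71 * 81 (mod 115).
Accumulate the product:
26 * 16 = 416 ≡ 71
71 * 96 = 6816 ≡ 31
31 * 71 = 2201 ≡ 16
16 * 81 = 1296 ≡ 31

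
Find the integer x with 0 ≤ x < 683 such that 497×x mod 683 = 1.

Run the extended Euclidean algorithm:
683 = 1·497 + 186
497 = 2·186 + 125
186 = 1·125 + 61
125 = 2·61 + 3
61 = 20·3 + 1
3 = 3·1 + 0
gcd(497, 683) = 1, so the inverse exists.
Back-substitute for 1:
1 = 1·61 − 20·3
  = −20·125 + 41·61
  = 41·186 − 61·125
  = −61·497 + 163·186
  = 163·683 − 224·497
So 497⁻¹ ≡ −224 ≡ 459 (mod 683).

459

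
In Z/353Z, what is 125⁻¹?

Run the extended Euclidean algorithm:
353 = 2·125 + 103
125 = 1·103 + 22
103 = 4·22 + 15
22 = 1·15 + 7
15 = 2·7 + 1
7 = 7·1 + 0
gcd(125, 353) = 1, so the inverse exists.
Back-substitute for 1:
1 = 1·15 − 2·7
  = −2·22 + 3·15
  = 3·103 − 14·22
  = −14·125 + 17·103
  = 17·353 − 48·125
So 125⁻¹ ≡ −48 ≡ 305 (mod 353).

305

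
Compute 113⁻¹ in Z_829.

807

829 = 7*113 + 38
113 = 2*38 + 37
38 = 1*37 + 1
37 = 37*1 + 0
gcd(113, 829) = 1, so the inverse exists.
Back-substitute for 1:
1 = 1*38 − 1*37
  = −1*113 + 3*38
  = 3*829 − 22*113
So 113⁻¹ ≡ −22 ≡ 807 (mod 829).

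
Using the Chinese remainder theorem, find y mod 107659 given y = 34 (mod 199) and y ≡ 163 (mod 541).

80231

199⁻¹ mod 541: 199·87 ≡ 1 (mod 541), so 199⁻¹ ≡ 87.
y = 34 + 199·((163 − 34)·87 mod 541) = 34 + 199·403 = 80231.
Check: 80231 mod 199 = 34, 80231 mod 541 = 163. ✓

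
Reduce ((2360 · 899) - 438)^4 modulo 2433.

2360 · 899 = 2121640 ≡ 64 (mod 2433)
64 - 438 = -374 ≡ 2059 (mod 2433)
(2059)^4 ≡ 2287 (mod 2433)

2287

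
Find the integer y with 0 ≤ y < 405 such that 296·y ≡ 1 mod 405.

26

Run the extended Euclidean algorithm:
405 = 1×296 + 109
296 = 2×109 + 78
109 = 1×78 + 31
78 = 2×31 + 16
31 = 1×16 + 15
16 = 1×15 + 1
15 = 15×1 + 0
gcd(296, 405) = 1, so the inverse exists.
Back-substitute for 1:
1 = 1×16 − 1×15
  = −1×31 + 2×16
  = 2×78 − 5×31
  = −5×109 + 7×78
  = 7×296 − 19×109
  = −19×405 + 26×296
So 296⁻¹ ≡ 26 (mod 405).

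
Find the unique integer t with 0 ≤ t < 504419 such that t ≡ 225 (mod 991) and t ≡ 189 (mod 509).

991⁻¹ mod 509: 991·377 ≡ 1 (mod 509), so 991⁻¹ ≡ 377.
t = 225 + 991·((189 − 225)·377 mod 509) = 225 + 991·171 = 169686.

169686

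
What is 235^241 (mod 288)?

241 in binary is 11110001, i.e. 241 = 128 + 64 + 32 + 16 + 1.
235^1 ≡ 235 (mod 288)
235^2 ≡ 235^2 = 55225 ≡ 217 (mod 288)
235^4 ≡ 217^2 = 47089 ≡ 145 (mod 288)
235^8 ≡ 145^2 = 21025 ≡ 1 (mod 288)
235^16 ≡ 1^2 = 1 (mod 288)
235^32 ≡ 1^2 = 1 (mod 288)
235^64 ≡ 1^2 = 1 (mod 288)
235^128 ≡ 1^2 = 1 (mod 288)
235^241 = 235^128 × 235^64 × 235^32 × 235^16 × 235^1 ≡ 1 × 1 × 1 × 1 × 235 (mod 288).
Accumulate the product:
1 × 1 = 1
1 × 1 = 1
1 × 1 = 1
1 × 235 = 235

235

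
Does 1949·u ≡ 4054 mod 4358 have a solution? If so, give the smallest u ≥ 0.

1934

gcd(1949, 4358) = 1, so a unique solution mod 4358 exists.
1949⁻¹ ≡ 2359 (mod 4358).
u ≡ 2359·4054 ≡ 1934 (mod 4358).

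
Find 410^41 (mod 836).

41 in binary is 101001, i.e. 41 = 32 + 8 + 1.
410^1 ≡ 410 (mod 836)
410^2 ≡ 410^2 = 168100 ≡ 64 (mod 836)
410^4 ≡ 64^2 = 4096 ≡ 752 (mod 836)
410^8 ≡ 752^2 = 565504 ≡ 368 (mod 836)
410^16 ≡ 368^2 = 135424 ≡ 828 (mod 836)
410^32 ≡ 828^2 = 685584 ≡ 64 (mod 836)
410^41 = 410^32 * 410^8 * 410^1 ≡ 64 * 368 * 410 (mod 836).
Accumulate the product:
64 * 368 = 23552 ≡ 144
144 * 410 = 59040 ≡ 520

520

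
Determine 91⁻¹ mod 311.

311 = 3×91 + 38
91 = 2×38 + 15
38 = 2×15 + 8
15 = 1×8 + 7
8 = 1×7 + 1
7 = 7×1 + 0
gcd(91, 311) = 1, so the inverse exists.
Back-substitute for 1:
1 = 1×8 − 1×7
  = −1×15 + 2×8
  = 2×38 − 5×15
  = −5×91 + 12×38
  = 12×311 − 41×91
So 91⁻¹ ≡ −41 ≡ 270 (mod 311).

270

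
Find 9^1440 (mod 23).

18

By square-and-multiply:
1440 in binary is 10110100000, i.e. 1440 = 1024 + 256 + 128 + 32.
9^1 ≡ 9 (mod 23)
9^2 ≡ 9^2 = 81 ≡ 12 (mod 23)
9^4 ≡ 12^2 = 144 ≡ 6 (mod 23)
9^8 ≡ 6^2 = 36 ≡ 13 (mod 23)
9^16 ≡ 13^2 = 169 ≡ 8 (mod 23)
9^32 ≡ 8^2 = 64 ≡ 18 (mod 23)
9^64 ≡ 18^2 = 324 ≡ 2 (mod 23)
9^128 ≡ 2^2 = 4 (mod 23)
9^256 ≡ 4^2 = 16 (mod 23)
9^512 ≡ 16^2 = 256 ≡ 3 (mod 23)
9^1024 ≡ 3^2 = 9 (mod 23)
9^1440 = 9^1024 × 9^256 × 9^128 × 9^32 ≡ 9 × 16 × 4 × 18 (mod 23).
Accumulate the product:
9 × 16 = 144 ≡ 6
6 × 4 = 24 ≡ 1
1 × 18 = 18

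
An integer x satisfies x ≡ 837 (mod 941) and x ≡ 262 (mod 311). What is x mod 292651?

941⁻¹ mod 311: 941·39 ≡ 1 (mod 311), so 941⁻¹ ≡ 39.
x = 837 + 941·((262 − 837)·39 mod 311) = 837 + 941·278 = 262435.

262435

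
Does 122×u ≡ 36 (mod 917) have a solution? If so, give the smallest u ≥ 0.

gcd(122, 917) = 1, so a unique solution mod 917 exists.
122⁻¹ ≡ 684 (mod 917).
u ≡ 684×36 ≡ 782 (mod 917).

782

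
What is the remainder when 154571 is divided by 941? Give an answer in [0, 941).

154571 = 164·941 + 247, so 154571 ≡ 247 (mod 941).

247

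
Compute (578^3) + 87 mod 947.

710

(578)^3 ≡ 623 (mod 947)
623 + 87 = 710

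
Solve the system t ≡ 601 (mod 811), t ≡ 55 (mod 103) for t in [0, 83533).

34663

811⁻¹ mod 103: 811×95 ≡ 1 (mod 103), so 811⁻¹ ≡ 95.
t = 601 + 811×((55 − 601)×95 mod 103) = 601 + 811×42 = 34663.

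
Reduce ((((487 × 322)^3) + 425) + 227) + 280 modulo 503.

487 × 322 = 156814 ≡ 381 (mod 503)
(381)^3 ≡ 485 (mod 503)
485 + 425 = 910 ≡ 407 (mod 503)
407 + 227 = 634 ≡ 131 (mod 503)
131 + 280 = 411

411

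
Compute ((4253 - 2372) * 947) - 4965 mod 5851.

3489

4253 - 2372 = 1881
1881 * 947 = 1781307 ≡ 2603 (mod 5851)
2603 - 4965 = -2362 ≡ 3489 (mod 5851)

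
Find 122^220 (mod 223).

133

By square-and-multiply:
220 in binary is 11011100, i.e. 220 = 128 + 64 + 16 + 8 + 4.
122^1 ≡ 122 (mod 223)
122^2 ≡ 122^2 = 14884 ≡ 166 (mod 223)
122^4 ≡ 166^2 = 27556 ≡ 127 (mod 223)
122^8 ≡ 127^2 = 16129 ≡ 73 (mod 223)
122^16 ≡ 73^2 = 5329 ≡ 200 (mod 223)
122^32 ≡ 200^2 = 40000 ≡ 83 (mod 223)
122^64 ≡ 83^2 = 6889 ≡ 199 (mod 223)
122^128 ≡ 199^2 = 39601 ≡ 130 (mod 223)
122^220 = 122^128 · 122^64 · 122^16 · 122^8 · 122^4 ≡ 130 · 199 · 200 · 73 · 127 (mod 223).
Accumulate the product:
130 · 199 = 25870 ≡ 2
2 · 200 = 400 ≡ 177
177 · 73 = 12921 ≡ 210
210 · 127 = 26670 ≡ 133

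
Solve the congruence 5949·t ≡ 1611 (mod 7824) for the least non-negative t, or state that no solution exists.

1831

gcd(5949, 7824) = 3, and 3 | 1611, so solutions exist.
Divide through by 3: 1983·t = 537 (mod 2608).
1983⁻¹ ≡ 1135 (mod 2608).
t ≡ 1135·537 ≡ 1831 (mod 2608).
The smallest non-negative solution is t = 1831.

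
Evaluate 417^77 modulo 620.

537

77 in binary is 1001101, i.e. 77 = 64 + 8 + 4 + 1.
417^1 ≡ 417 (mod 620)
417^2 ≡ 417^2 = 173889 ≡ 289 (mod 620)
417^4 ≡ 289^2 = 83521 ≡ 441 (mod 620)
417^8 ≡ 441^2 = 194481 ≡ 421 (mod 620)
417^16 ≡ 421^2 = 177241 ≡ 541 (mod 620)
417^32 ≡ 541^2 = 292681 ≡ 41 (mod 620)
417^64 ≡ 41^2 = 1681 ≡ 441 (mod 620)
417^77 = 417^64 * 417^8 * 417^4 * 417^1 ≡ 441 * 421 * 441 * 417 (mod 620).
Accumulate the product:
441 * 421 = 185661 ≡ 281
281 * 441 = 123921 ≡ 541
541 * 417 = 225597 ≡ 537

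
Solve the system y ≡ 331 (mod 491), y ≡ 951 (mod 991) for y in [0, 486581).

491⁻¹ mod 991: 491×220 ≡ 1 (mod 991), so 491⁻¹ ≡ 220.
y = 331 + 491×((951 − 331)×220 mod 991) = 331 + 491×633 = 311134.

311134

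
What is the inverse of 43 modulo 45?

22

45 = 1·43 + 2
43 = 21·2 + 1
2 = 2·1 + 0
gcd(43, 45) = 1, so the inverse exists.
Bézout: 1 = −21·45 + 22·43.
So 43⁻¹ ≡ 22 (mod 45).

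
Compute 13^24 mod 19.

11

24 in binary is 11000, i.e. 24 = 16 + 8.
13^1 ≡ 13 (mod 19)
13^2 ≡ 13^2 = 169 ≡ 17 (mod 19)
13^4 ≡ 17^2 = 289 ≡ 4 (mod 19)
13^8 ≡ 4^2 = 16 (mod 19)
13^16 ≡ 16^2 = 256 ≡ 9 (mod 19)
13^24 = 13^16 * 13^8 ≡ 9 * 16 (mod 19).
9 * 16 = 144 ≡ 11 (mod 19).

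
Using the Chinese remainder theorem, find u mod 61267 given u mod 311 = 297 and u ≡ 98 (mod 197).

311⁻¹ mod 197: 311*178 ≡ 1 (mod 197), so 311⁻¹ ≡ 178.
u = 297 + 311*((98 − 297)*178 mod 197) = 297 + 311*38 = 12115.

12115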